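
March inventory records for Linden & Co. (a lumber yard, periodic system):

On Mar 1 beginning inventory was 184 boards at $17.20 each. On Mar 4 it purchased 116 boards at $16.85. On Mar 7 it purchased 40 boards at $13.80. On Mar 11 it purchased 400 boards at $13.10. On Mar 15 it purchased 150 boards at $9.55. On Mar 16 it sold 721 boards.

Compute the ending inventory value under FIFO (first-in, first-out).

Ending inventory = $1,681.40

Mar 16, 721 sold [FIFO — oldest first]: 184 @ $17.20 + 116 @ $16.85 + 40 @ $13.80 + 381 @ $13.10 = $10,662.50
Ending inventory: 19 @ $13.10 + 150 @ $9.55 = $1,681.40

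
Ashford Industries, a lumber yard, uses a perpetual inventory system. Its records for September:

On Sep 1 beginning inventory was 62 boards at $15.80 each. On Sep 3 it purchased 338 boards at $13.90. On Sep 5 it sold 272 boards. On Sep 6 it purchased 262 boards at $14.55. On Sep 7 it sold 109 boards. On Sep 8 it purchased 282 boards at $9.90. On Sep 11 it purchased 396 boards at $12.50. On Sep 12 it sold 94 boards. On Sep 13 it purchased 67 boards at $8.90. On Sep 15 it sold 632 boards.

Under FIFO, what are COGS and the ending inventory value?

Sep 5, 272 sold [FIFO — oldest first]: 62 @ $15.80 + 210 @ $13.90 = $3,898.60
Sep 7, 109 sold [FIFO — oldest first]: 109 @ $13.90 = $1,515.10
Sep 12, 94 sold [FIFO — oldest first]: 19 @ $13.90 + 75 @ $14.55 = $1,355.35
Sep 15, 632 sold [FIFO — oldest first]: 187 @ $14.55 + 282 @ $9.90 + 163 @ $12.50 = $7,550.15
Total COGS = $3,898.60 + $1,515.10 + $1,355.35 + $7,550.15 = $14,319.20
Ending inventory: 233 @ $12.50 + 67 @ $8.90 = $3,508.80
Check: goods available $17,828.00 = COGS $14,319.20 + ending $3,508.80

COGS = $14,319.20; ending inventory = $3,508.80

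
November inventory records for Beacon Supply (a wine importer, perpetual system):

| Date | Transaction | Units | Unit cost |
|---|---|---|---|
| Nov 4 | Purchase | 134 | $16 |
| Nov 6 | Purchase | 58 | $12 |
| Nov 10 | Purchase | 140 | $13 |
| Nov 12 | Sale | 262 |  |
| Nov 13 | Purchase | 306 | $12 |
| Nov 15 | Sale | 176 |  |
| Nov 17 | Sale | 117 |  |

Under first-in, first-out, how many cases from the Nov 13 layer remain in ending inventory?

Nov 12, 262 sold [FIFO — oldest first]: 134 @ $16 + 58 @ $12 + 70 @ $13 = $3,750
Nov 15, 176 sold [FIFO — oldest first]: 70 @ $13 + 106 @ $12 = $2,182
Nov 17, 117 sold [FIFO — oldest first]: 117 @ $12 = $1,404
Total COGS = $3,750 + $2,182 + $1,404 = $7,336
Ending inventory: 83 @ $12 = $996

83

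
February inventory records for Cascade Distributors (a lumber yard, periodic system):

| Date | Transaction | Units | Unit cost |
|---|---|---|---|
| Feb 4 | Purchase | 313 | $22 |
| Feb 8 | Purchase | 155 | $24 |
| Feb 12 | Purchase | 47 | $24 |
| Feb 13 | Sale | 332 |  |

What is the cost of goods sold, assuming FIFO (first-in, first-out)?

Feb 13, 332 sold [FIFO — oldest first]: 313 @ $22 + 19 @ $24 = $7,342
Ending inventory: 136 @ $24 + 47 @ $24 = $4,392
Check: goods available $11,734 = COGS $7,342 + ending $4,392

COGS = $7,342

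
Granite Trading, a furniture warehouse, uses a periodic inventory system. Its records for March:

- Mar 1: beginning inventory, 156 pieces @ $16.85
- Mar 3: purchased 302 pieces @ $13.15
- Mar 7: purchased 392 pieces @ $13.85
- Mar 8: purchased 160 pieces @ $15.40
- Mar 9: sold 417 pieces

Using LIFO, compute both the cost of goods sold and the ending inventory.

Mar 9, 417 sold [LIFO — newest first]: 160 @ $15.40 + 257 @ $13.85 = $6,023.45
Ending inventory: 156 @ $16.85 + 302 @ $13.15 + 135 @ $13.85 = $8,469.65

COGS = $6,023.45; ending inventory = $8,469.65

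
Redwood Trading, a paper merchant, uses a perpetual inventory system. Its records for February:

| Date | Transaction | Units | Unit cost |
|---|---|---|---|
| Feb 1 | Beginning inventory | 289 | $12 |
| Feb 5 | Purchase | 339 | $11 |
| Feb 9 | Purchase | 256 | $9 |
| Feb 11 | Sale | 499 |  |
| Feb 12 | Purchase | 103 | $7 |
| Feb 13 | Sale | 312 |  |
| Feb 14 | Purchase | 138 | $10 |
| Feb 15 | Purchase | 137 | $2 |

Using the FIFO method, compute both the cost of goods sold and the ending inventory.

Feb 11, 499 sold [FIFO — oldest first]: 289 @ $12 + 210 @ $11 = $5,778
Feb 13, 312 sold [FIFO — oldest first]: 129 @ $11 + 183 @ $9 = $3,066
Total COGS = $5,778 + $3,066 = $8,844
Ending inventory: 73 @ $9 + 103 @ $7 + 138 @ $10 + 137 @ $2 = $3,032

COGS = $8,844; ending inventory = $3,032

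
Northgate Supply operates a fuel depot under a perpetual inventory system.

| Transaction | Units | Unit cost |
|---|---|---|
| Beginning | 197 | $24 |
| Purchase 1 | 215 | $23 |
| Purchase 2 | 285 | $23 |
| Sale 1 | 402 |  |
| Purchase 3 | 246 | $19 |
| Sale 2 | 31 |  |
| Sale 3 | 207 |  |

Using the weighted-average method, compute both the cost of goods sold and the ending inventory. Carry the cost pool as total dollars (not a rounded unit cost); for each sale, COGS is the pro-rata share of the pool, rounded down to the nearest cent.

COGS = $14,437.41; ending inventory = $6,464.59

After Beginning: 197 on hand, pool $4,728.00 (≈ $24.0000 each)
After Purchase 1: 412 on hand, pool $9,673.00 (≈ $23.4782 each)
After Purchase 2: 697 on hand, pool $16,228.00 (≈ $23.2826 each)
Sale 1, sell 402: 402/697 × $16,228.00 → $9,359.62
After Purchase 3: 541 on hand, pool $11,542.38 (≈ $21.3353 each)
Sale 2, sell 31: 31/541 × $11,542.38 → $661.39
Sale 3, sell 207: 207/510 × $10,880.99 → $4,416.40
Total COGS = $9,359.62 + $661.39 + $4,416.40 = $14,437.41
Ending inventory (cost pool remaining) = $6,464.59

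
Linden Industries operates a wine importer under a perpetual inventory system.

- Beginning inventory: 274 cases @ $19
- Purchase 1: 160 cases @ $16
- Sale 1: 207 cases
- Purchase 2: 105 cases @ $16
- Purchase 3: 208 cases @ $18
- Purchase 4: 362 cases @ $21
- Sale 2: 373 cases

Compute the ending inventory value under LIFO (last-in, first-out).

Sale 1 (207) [LIFO — newest first]: 160 @ $16 + 47 @ $19 = $3,453
Sale 2 (373) [LIFO — newest first]: 362 @ $21 + 11 @ $18 = $7,800
Total COGS = $3,453 + $7,800 = $11,253
Ending inventory: 227 @ $19 + 105 @ $16 + 197 @ $18 = $9,539
Check: goods available $20,792 = COGS $11,253 + ending $9,539

Ending inventory = $9,539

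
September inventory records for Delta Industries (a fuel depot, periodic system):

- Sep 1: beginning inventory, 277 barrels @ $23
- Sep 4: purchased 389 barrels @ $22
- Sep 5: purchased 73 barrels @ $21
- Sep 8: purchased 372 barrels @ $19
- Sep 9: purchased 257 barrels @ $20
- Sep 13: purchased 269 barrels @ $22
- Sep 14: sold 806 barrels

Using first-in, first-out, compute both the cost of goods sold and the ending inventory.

COGS = $17,735; ending inventory = $16,853

Sep 14, 806 sold [FIFO — oldest first]: 277 @ $23 + 389 @ $22 + 73 @ $21 + 67 @ $19 = $17,735
Ending inventory: 305 @ $19 + 257 @ $20 + 269 @ $22 = $16,853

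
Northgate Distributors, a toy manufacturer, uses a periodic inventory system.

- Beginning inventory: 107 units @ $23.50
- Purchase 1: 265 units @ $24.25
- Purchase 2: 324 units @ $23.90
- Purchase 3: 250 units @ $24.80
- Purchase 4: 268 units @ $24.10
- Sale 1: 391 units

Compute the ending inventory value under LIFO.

Ending inventory = $19,833.95

Sale 1 (391) [LIFO — newest first]: 268 @ $24.10 + 123 @ $24.80 = $9,509.20
Ending inventory: 107 @ $23.50 + 265 @ $24.25 + 324 @ $23.90 + 127 @ $24.80 = $19,833.95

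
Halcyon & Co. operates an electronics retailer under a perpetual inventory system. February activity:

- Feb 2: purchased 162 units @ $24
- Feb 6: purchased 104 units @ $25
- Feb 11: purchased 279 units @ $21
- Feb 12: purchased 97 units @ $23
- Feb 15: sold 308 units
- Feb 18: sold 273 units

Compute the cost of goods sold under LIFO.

Feb 15, 308 sold [LIFO — newest first]: 97 @ $23 + 211 @ $21 = $6,662
Feb 18, 273 sold [LIFO — newest first]: 68 @ $21 + 104 @ $25 + 101 @ $24 = $6,452
Total COGS = $6,662 + $6,452 = $13,114
Ending inventory: 61 @ $24 = $1,464
Check: goods available $14,578 = COGS $13,114 + ending $1,464

COGS = $13,114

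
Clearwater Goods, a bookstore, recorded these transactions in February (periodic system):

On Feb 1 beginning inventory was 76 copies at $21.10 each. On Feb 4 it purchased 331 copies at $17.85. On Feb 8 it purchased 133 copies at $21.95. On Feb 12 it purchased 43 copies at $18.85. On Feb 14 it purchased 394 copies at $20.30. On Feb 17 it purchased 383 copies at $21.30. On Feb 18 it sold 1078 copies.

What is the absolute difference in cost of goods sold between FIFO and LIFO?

FIFO COGS: 76 @ $21.10 + 331 @ $17.85 + 133 @ $21.95 + 43 @ $18.85 + 394 @ $20.30 + 101 @ $21.30 = $21,391.35
LIFO COGS: 383 @ $21.30 + 394 @ $20.30 + 43 @ $18.85 + 133 @ $21.95 + 125 @ $17.85 = $22,117.25
Difference = |$21,391.35 − $22,117.25| = $725.90

$725.90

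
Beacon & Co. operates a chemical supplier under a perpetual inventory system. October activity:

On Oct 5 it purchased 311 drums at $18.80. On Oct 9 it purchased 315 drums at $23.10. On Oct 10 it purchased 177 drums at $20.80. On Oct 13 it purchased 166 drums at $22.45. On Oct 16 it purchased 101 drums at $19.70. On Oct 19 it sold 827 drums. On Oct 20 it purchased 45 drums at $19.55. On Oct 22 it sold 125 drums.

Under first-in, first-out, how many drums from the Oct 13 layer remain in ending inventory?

17

Oct 19, 827 sold [FIFO — oldest first]: 311 @ $18.80 + 315 @ $23.10 + 177 @ $20.80 + 24 @ $22.45 = $17,343.70
Oct 22, 125 sold [FIFO — oldest first]: 125 @ $22.45 = $2,806.25
Total COGS = $17,343.70 + $2,806.25 = $20,149.95
Ending inventory: 17 @ $22.45 + 101 @ $19.70 + 45 @ $19.55 = $3,251.10
Check: goods available $23,401.05 = COGS $20,149.95 + ending $3,251.10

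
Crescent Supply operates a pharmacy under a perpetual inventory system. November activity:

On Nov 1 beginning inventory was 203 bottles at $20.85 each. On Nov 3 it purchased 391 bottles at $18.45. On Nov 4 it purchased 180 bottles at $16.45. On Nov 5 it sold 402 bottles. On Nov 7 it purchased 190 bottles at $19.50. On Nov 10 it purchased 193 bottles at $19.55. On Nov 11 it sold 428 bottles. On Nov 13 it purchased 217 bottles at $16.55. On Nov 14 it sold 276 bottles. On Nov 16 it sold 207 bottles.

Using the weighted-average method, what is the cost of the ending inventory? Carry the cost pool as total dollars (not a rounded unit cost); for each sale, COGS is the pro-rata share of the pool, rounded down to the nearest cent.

After Nov 1: 203 on hand, pool $4,232.55 (≈ $20.8500 each)
After Nov 3: 594 on hand, pool $11,446.50 (≈ $19.2702 each)
After Nov 4: 774 on hand, pool $14,407.50 (≈ $18.6143 each)
Nov 5, sell 402: 402/774 × $14,407.50 → $7,482.96
After Nov 7: 562 on hand, pool $10,629.54 (≈ $18.9138 each)
After Nov 10: 755 on hand, pool $14,402.69 (≈ $19.0764 each)
Nov 11, sell 428: 428/755 × $14,402.69 → $8,164.70
After Nov 13: 544 on hand, pool $9,829.34 (≈ $18.0686 each)
Nov 14, sell 276: 276/544 × $9,829.34 → $4,986.94
Nov 16, sell 207: 207/268 × $4,842.40 → $3,740.21
Total COGS = $7,482.96 + $8,164.70 + $4,986.94 + $3,740.21 = $24,374.81
Ending inventory (cost pool remaining) = $1,102.19
Check: goods available $25,477.00 = COGS $24,374.81 + ending $1,102.19

Ending inventory = $1,102.19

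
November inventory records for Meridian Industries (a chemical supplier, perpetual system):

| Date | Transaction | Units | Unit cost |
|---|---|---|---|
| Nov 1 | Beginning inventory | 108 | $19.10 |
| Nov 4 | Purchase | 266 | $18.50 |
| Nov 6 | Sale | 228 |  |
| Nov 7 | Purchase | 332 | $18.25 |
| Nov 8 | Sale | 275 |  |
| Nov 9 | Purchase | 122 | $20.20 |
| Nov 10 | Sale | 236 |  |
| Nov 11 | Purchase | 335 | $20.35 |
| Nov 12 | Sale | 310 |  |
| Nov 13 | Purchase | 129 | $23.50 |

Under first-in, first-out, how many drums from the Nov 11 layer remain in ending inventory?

Nov 6, 228 sold [FIFO — oldest first]: 108 @ $19.10 + 120 @ $18.50 = $4,282.80
Nov 8, 275 sold [FIFO — oldest first]: 146 @ $18.50 + 129 @ $18.25 = $5,055.25
Nov 10, 236 sold [FIFO — oldest first]: 203 @ $18.25 + 33 @ $20.20 = $4,371.35
Nov 12, 310 sold [FIFO — oldest first]: 89 @ $20.20 + 221 @ $20.35 = $6,295.15
Total COGS = $4,282.80 + $5,055.25 + $4,371.35 + $6,295.15 = $20,004.55
Ending inventory: 114 @ $20.35 + 129 @ $23.50 = $5,351.40

114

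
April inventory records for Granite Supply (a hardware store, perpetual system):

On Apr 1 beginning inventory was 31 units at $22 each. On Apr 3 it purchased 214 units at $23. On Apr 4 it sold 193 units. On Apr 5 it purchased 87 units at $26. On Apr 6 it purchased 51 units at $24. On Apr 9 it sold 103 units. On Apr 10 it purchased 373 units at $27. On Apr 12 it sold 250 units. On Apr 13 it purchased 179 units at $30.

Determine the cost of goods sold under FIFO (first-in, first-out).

COGS = $13,491

Apr 4, 193 sold [FIFO — oldest first]: 31 @ $22 + 162 @ $23 = $4,408
Apr 9, 103 sold [FIFO — oldest first]: 52 @ $23 + 51 @ $26 = $2,522
Apr 12, 250 sold [FIFO — oldest first]: 36 @ $26 + 51 @ $24 + 163 @ $27 = $6,561
Total COGS = $4,408 + $2,522 + $6,561 = $13,491
Ending inventory: 210 @ $27 + 179 @ $30 = $11,040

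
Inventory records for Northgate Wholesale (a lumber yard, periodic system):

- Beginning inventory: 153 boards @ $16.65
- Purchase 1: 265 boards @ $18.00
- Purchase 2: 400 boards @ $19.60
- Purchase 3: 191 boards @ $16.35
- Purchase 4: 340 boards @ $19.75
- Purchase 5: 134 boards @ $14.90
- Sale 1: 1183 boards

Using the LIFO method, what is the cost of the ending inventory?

Sale 1 (1183) [LIFO — newest first]: 134 @ $14.90 + 340 @ $19.75 + 191 @ $16.35 + 400 @ $19.60 + 118 @ $18.00 = $21,798.45
Ending inventory: 153 @ $16.65 + 147 @ $18.00 = $5,193.45
Check: goods available $26,991.90 = COGS $21,798.45 + ending $5,193.45

Ending inventory = $5,193.45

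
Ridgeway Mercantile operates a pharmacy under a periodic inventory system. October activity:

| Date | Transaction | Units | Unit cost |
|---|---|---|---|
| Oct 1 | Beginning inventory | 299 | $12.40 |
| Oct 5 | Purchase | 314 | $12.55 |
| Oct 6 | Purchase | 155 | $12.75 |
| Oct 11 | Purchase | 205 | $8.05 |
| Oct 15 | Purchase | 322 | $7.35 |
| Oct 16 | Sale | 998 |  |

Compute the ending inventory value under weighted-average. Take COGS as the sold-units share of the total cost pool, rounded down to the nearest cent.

Oct 16, sell 998: 998/1295 × $13,641.50 → $10,512.90
Ending inventory (cost pool remaining) = $3,128.60

Ending inventory = $3,128.60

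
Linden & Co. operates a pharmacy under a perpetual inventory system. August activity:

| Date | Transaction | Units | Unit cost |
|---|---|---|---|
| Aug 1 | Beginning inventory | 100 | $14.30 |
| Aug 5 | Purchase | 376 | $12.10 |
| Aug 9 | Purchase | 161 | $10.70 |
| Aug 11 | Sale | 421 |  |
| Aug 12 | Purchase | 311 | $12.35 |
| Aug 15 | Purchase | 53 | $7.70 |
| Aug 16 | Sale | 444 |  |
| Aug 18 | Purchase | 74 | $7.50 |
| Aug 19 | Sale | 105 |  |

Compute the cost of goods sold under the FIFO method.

COGS = $11,712.55

Aug 11, 421 sold [FIFO — oldest first]: 100 @ $14.30 + 321 @ $12.10 = $5,314.10
Aug 16, 444 sold [FIFO — oldest first]: 55 @ $12.10 + 161 @ $10.70 + 228 @ $12.35 = $5,204.00
Aug 19, 105 sold [FIFO — oldest first]: 83 @ $12.35 + 22 @ $7.70 = $1,194.45
Total COGS = $5,314.10 + $5,204.00 + $1,194.45 = $11,712.55
Ending inventory: 31 @ $7.70 + 74 @ $7.50 = $793.70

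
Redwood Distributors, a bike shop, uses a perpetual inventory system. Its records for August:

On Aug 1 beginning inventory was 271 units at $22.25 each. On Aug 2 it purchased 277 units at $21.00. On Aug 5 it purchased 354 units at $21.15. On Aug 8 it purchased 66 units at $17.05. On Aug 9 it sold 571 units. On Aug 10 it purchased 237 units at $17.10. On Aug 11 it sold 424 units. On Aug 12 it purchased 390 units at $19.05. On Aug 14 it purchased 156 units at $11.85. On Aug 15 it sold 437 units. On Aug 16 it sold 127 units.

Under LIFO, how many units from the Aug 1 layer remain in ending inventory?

192

Aug 9, 571 sold [LIFO — newest first]: 66 @ $17.05 + 354 @ $21.15 + 151 @ $21.00 = $11,783.40
Aug 11, 424 sold [LIFO — newest first]: 237 @ $17.10 + 126 @ $21.00 + 61 @ $22.25 = $8,055.95
Aug 15, 437 sold [LIFO — newest first]: 156 @ $11.85 + 281 @ $19.05 = $7,201.65
Aug 16, 127 sold [LIFO — newest first]: 109 @ $19.05 + 18 @ $22.25 = $2,476.95
Total COGS = $11,783.40 + $8,055.95 + $7,201.65 + $2,476.95 = $29,517.95
Ending inventory: 192 @ $22.25 = $4,272.00
Check: goods available $33,789.95 = COGS $29,517.95 + ending $4,272.00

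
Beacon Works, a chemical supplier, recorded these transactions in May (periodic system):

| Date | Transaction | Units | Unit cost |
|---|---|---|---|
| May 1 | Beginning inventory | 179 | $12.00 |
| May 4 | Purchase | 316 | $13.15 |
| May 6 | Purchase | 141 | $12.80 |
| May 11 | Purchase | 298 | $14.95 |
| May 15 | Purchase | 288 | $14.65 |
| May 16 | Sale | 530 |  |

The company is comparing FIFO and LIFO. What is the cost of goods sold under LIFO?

COGS = $7,837.10

FIFO COGS: 179 @ $12.00 + 316 @ $13.15 + 35 @ $12.80 = $6,751.40
LIFO COGS: 288 @ $14.65 + 242 @ $14.95 = $7,837.10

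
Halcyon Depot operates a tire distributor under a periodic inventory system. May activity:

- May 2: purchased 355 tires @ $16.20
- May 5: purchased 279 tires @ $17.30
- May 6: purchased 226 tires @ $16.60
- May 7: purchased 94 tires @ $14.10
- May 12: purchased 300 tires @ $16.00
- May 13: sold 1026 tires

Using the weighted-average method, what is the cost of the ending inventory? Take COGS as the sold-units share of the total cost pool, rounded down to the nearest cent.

Ending inventory = $3,719.04

May 13, sell 1026: 1026/1254 × $20,454.70 → $16,735.66
Ending inventory (cost pool remaining) = $3,719.04
Check: goods available $20,454.70 = COGS $16,735.66 + ending $3,719.04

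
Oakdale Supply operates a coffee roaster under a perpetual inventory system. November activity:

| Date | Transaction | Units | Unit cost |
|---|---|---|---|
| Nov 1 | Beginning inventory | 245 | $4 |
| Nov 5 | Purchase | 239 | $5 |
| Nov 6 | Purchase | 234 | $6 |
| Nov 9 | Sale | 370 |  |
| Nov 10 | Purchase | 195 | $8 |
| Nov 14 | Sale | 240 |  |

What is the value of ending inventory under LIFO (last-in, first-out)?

Nov 9, 370 sold [LIFO — newest first]: 234 @ $6 + 136 @ $5 = $2,084
Nov 14, 240 sold [LIFO — newest first]: 195 @ $8 + 45 @ $5 = $1,785
Total COGS = $2,084 + $1,785 = $3,869
Ending inventory: 245 @ $4 + 58 @ $5 = $1,270

Ending inventory = $1,270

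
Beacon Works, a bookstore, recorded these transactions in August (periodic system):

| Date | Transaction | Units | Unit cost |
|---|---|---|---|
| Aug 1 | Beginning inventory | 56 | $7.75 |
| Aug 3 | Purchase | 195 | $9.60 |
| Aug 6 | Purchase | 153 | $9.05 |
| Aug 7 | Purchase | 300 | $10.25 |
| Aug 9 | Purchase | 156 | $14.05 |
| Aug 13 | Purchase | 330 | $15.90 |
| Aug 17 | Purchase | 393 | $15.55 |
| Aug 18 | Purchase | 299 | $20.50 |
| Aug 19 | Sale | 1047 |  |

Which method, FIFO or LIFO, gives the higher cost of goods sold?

LIFO

FIFO COGS: 56 @ $7.75 + 195 @ $9.60 + 153 @ $9.05 + 300 @ $10.25 + 156 @ $14.05 + 187 @ $15.90 = $11,930.75
LIFO COGS: 299 @ $20.50 + 393 @ $15.55 + 330 @ $15.90 + 25 @ $14.05 = $17,838.90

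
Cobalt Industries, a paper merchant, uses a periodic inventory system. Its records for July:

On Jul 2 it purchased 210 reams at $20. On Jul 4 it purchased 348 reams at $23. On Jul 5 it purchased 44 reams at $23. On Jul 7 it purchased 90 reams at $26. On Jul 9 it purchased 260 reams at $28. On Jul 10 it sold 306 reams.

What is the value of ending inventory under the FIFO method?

Ending inventory = $16,428

Jul 10, 306 sold [FIFO — oldest first]: 210 @ $20 + 96 @ $23 = $6,408
Ending inventory: 252 @ $23 + 44 @ $23 + 90 @ $26 + 260 @ $28 = $16,428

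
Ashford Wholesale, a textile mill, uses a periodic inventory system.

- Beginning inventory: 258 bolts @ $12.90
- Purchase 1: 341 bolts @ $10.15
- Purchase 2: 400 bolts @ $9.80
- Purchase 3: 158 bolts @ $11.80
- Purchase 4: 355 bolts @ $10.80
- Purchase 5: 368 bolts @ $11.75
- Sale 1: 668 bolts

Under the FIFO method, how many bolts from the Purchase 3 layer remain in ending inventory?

158

Sale 1 (668) [FIFO — oldest first]: 258 @ $12.90 + 341 @ $10.15 + 69 @ $9.80 = $7,465.55
Ending inventory: 331 @ $9.80 + 158 @ $11.80 + 355 @ $10.80 + 368 @ $11.75 = $13,266.20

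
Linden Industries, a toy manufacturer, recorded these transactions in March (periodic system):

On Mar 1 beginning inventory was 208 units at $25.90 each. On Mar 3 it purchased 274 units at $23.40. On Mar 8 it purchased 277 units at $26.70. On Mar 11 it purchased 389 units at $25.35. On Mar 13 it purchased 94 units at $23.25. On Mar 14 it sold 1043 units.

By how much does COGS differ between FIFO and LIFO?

FIFO COGS: 208 @ $25.90 + 274 @ $23.40 + 277 @ $26.70 + 284 @ $25.35 = $26,394.10
LIFO COGS: 94 @ $23.25 + 389 @ $25.35 + 277 @ $26.70 + 274 @ $23.40 + 9 @ $25.90 = $26,087.25
Difference = |$26,394.10 − $26,087.25| = $306.85

$306.85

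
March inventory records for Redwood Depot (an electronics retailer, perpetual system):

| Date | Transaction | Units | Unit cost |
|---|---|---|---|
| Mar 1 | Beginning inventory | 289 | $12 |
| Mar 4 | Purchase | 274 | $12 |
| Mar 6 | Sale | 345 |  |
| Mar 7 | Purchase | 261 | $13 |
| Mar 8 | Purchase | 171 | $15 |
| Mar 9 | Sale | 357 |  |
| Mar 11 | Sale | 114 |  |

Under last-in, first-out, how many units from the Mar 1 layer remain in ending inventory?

Mar 6, 345 sold [LIFO — newest first]: 274 @ $12 + 71 @ $12 = $4,140
Mar 9, 357 sold [LIFO — newest first]: 171 @ $15 + 186 @ $13 = $4,983
Mar 11, 114 sold [LIFO — newest first]: 75 @ $13 + 39 @ $12 = $1,443
Total COGS = $4,140 + $4,983 + $1,443 = $10,566
Ending inventory: 179 @ $12 = $2,148

179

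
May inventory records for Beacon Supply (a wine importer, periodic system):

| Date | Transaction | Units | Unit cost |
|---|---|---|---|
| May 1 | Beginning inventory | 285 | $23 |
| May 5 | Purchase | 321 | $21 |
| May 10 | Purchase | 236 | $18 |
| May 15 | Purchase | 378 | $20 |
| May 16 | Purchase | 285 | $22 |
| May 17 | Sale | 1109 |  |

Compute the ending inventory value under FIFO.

Ending inventory = $8,490

May 17, 1109 sold [FIFO — oldest first]: 285 @ $23 + 321 @ $21 + 236 @ $18 + 267 @ $20 = $22,884
Ending inventory: 111 @ $20 + 285 @ $22 = $8,490
Check: goods available $31,374 = COGS $22,884 + ending $8,490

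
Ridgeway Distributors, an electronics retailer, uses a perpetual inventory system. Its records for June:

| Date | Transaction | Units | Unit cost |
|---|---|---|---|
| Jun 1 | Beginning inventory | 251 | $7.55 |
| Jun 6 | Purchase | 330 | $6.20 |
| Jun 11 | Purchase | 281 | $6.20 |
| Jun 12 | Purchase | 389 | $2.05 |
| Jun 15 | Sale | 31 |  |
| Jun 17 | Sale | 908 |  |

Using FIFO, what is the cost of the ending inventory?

Ending inventory = $639.60

Jun 15, 31 sold [FIFO — oldest first]: 31 @ $7.55 = $234.05
Jun 17, 908 sold [FIFO — oldest first]: 220 @ $7.55 + 330 @ $6.20 + 281 @ $6.20 + 77 @ $2.05 = $5,607.05
Total COGS = $234.05 + $5,607.05 = $5,841.10
Ending inventory: 312 @ $2.05 = $639.60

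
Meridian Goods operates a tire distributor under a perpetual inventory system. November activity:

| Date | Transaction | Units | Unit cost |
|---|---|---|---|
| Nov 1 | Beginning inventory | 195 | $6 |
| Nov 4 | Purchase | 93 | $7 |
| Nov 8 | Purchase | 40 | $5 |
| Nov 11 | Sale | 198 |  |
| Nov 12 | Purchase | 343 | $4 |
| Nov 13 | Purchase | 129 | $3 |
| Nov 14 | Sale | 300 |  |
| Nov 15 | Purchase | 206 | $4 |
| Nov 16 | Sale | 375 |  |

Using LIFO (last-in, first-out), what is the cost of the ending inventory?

Ending inventory = $792

Nov 11, 198 sold [LIFO — newest first]: 40 @ $5 + 93 @ $7 + 65 @ $6 = $1,241
Nov 14, 300 sold [LIFO — newest first]: 129 @ $3 + 171 @ $4 = $1,071
Nov 16, 375 sold [LIFO — newest first]: 206 @ $4 + 169 @ $4 = $1,500
Total COGS = $1,241 + $1,071 + $1,500 = $3,812
Ending inventory: 130 @ $6 + 3 @ $4 = $792
Check: goods available $4,604 = COGS $3,812 + ending $792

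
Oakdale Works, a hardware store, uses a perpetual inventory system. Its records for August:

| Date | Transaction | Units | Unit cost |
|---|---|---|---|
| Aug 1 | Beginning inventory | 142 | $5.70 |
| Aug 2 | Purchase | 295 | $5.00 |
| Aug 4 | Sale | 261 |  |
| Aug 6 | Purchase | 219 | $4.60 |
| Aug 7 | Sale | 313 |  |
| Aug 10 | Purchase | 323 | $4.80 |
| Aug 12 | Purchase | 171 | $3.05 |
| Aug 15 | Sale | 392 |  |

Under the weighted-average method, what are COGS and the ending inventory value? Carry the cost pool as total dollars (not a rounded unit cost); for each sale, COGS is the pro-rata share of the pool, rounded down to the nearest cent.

After Aug 1: 142 on hand, pool $809.40 (≈ $5.7000 each)
After Aug 2: 437 on hand, pool $2,284.40 (≈ $5.2275 each)
Aug 4, sell 261: 261/437 × $2,284.40 → $1,364.36
After Aug 6: 395 on hand, pool $1,927.44 (≈ $4.8796 each)
Aug 7, sell 313: 313/395 × $1,927.44 → $1,527.31
After Aug 10: 405 on hand, pool $1,950.53 (≈ $4.8161 each)
After Aug 12: 576 on hand, pool $2,472.08 (≈ $4.2918 each)
Aug 15, sell 392: 392/576 × $2,472.08 → $1,682.38
Total COGS = $1,364.36 + $1,527.31 + $1,682.38 = $4,574.05
Ending inventory (cost pool remaining) = $789.70

COGS = $4,574.05; ending inventory = $789.70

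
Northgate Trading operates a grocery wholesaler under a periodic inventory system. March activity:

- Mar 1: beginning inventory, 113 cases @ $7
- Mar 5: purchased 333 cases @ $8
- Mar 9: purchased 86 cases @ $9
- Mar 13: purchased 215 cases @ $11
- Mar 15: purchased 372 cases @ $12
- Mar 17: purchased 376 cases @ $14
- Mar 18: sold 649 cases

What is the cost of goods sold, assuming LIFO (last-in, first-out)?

COGS = $8,540

Mar 18, 649 sold [LIFO — newest first]: 376 @ $14 + 273 @ $12 = $8,540
Ending inventory: 113 @ $7 + 333 @ $8 + 86 @ $9 + 215 @ $11 + 99 @ $12 = $7,782
Check: goods available $16,322 = COGS $8,540 + ending $7,782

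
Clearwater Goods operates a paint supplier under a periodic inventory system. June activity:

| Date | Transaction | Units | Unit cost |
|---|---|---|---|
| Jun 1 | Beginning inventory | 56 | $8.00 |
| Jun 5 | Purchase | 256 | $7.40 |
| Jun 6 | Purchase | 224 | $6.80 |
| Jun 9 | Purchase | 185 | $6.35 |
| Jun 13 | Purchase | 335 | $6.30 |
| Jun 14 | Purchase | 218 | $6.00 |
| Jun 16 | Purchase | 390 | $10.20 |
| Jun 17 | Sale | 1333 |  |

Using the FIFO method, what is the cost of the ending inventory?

Ending inventory = $3,376.20

Jun 17, 1333 sold [FIFO — oldest first]: 56 @ $8.00 + 256 @ $7.40 + 224 @ $6.80 + 185 @ $6.35 + 335 @ $6.30 + 218 @ $6.00 + 59 @ $10.20 = $9,060.65
Ending inventory: 331 @ $10.20 = $3,376.20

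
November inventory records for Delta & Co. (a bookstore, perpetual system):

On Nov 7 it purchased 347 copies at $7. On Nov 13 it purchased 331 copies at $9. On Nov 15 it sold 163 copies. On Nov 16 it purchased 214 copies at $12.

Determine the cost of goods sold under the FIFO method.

Nov 15, 163 sold [FIFO — oldest first]: 163 @ $7 = $1,141
Ending inventory: 184 @ $7 + 331 @ $9 + 214 @ $12 = $6,835

COGS = $1,141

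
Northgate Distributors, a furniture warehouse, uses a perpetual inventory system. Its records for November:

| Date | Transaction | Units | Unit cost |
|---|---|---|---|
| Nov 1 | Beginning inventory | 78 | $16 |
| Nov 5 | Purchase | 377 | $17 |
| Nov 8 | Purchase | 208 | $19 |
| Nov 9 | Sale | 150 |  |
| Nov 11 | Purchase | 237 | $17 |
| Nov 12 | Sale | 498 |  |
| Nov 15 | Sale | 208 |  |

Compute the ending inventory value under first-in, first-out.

Nov 9, 150 sold [FIFO — oldest first]: 78 @ $16 + 72 @ $17 = $2,472
Nov 12, 498 sold [FIFO — oldest first]: 305 @ $17 + 193 @ $19 = $8,852
Nov 15, 208 sold [FIFO — oldest first]: 15 @ $19 + 193 @ $17 = $3,566
Total COGS = $2,472 + $8,852 + $3,566 = $14,890
Ending inventory: 44 @ $17 = $748
Check: goods available $15,638 = COGS $14,890 + ending $748

Ending inventory = $748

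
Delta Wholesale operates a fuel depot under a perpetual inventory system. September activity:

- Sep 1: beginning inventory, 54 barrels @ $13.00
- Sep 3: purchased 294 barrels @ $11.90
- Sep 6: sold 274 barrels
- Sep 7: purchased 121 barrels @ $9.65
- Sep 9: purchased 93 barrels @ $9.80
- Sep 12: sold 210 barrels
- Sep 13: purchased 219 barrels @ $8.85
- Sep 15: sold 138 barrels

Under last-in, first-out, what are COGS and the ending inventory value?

COGS = $6,522.35; ending inventory = $1,695.45

Sep 6, 274 sold [LIFO — newest first]: 274 @ $11.90 = $3,260.60
Sep 12, 210 sold [LIFO — newest first]: 93 @ $9.80 + 117 @ $9.65 = $2,040.45
Sep 15, 138 sold [LIFO — newest first]: 138 @ $8.85 = $1,221.30
Total COGS = $3,260.60 + $2,040.45 + $1,221.30 = $6,522.35
Ending inventory: 54 @ $13.00 + 20 @ $11.90 + 4 @ $9.65 + 81 @ $8.85 = $1,695.45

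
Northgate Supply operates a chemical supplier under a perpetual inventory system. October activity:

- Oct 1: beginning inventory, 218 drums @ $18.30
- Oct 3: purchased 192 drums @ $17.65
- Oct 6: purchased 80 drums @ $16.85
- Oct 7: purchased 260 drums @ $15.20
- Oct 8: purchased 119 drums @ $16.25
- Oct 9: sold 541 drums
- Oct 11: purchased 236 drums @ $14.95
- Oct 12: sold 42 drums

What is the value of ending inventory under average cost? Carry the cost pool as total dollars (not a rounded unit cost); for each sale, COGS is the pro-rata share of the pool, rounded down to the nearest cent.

Ending inventory = $8,369.98

After Oct 1: 218 on hand, pool $3,989.40 (≈ $18.3000 each)
After Oct 3: 410 on hand, pool $7,378.20 (≈ $17.9956 each)
After Oct 6: 490 on hand, pool $8,726.20 (≈ $17.8086 each)
After Oct 7: 750 on hand, pool $12,678.20 (≈ $16.9043 each)
After Oct 8: 869 on hand, pool $14,611.95 (≈ $16.8147 each)
Oct 9, sell 541: 541/869 × $14,611.95 → $9,096.73
After Oct 11: 564 on hand, pool $9,043.42 (≈ $16.0344 each)
Oct 12, sell 42: 42/564 × $9,043.42 → $673.44
Total COGS = $9,096.73 + $673.44 = $9,770.17
Ending inventory (cost pool remaining) = $8,369.98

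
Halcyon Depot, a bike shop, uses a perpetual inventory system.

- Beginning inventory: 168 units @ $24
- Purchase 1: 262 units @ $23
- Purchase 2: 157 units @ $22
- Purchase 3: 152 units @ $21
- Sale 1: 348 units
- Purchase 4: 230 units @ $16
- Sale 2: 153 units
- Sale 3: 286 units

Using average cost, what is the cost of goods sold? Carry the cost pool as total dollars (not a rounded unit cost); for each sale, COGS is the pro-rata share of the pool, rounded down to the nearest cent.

COGS = $16,715.28

After Beginning: 168 on hand, pool $4,032.00 (≈ $24.0000 each)
After Purchase 1: 430 on hand, pool $10,058.00 (≈ $23.3907 each)
After Purchase 2: 587 on hand, pool $13,512.00 (≈ $23.0187 each)
After Purchase 3: 739 on hand, pool $16,704.00 (≈ $22.6035 each)
Sale 1, sell 348: 348/739 × $16,704.00 → $7,866.02
After Purchase 4: 621 on hand, pool $12,517.98 (≈ $20.1578 each)
Sale 2, sell 153: 153/621 × $12,517.98 → $3,084.14
Sale 3, sell 286: 286/468 × $9,433.84 → $5,765.12
Total COGS = $7,866.02 + $3,084.14 + $5,765.12 = $16,715.28
Ending inventory (cost pool remaining) = $3,668.72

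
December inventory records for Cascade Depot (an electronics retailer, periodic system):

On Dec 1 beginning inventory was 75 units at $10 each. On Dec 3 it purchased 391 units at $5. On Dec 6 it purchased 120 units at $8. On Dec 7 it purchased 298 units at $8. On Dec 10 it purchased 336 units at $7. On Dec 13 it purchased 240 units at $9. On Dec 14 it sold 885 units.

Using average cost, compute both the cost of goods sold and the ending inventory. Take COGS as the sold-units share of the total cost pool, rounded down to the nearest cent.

Dec 14, sell 885: 885/1460 × $10,561.00 → $6,401.70
Ending inventory (cost pool remaining) = $4,159.30
Check: goods available $10,561.00 = COGS $6,401.70 + ending $4,159.30

COGS = $6,401.70; ending inventory = $4,159.30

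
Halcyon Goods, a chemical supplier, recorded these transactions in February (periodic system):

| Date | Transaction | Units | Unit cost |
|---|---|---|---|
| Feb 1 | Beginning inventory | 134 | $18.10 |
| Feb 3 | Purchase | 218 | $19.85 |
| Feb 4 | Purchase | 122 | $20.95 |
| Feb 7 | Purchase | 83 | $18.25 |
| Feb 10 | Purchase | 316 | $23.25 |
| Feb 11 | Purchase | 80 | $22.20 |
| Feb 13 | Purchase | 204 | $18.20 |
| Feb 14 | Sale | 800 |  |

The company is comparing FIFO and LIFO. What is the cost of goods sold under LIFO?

COGS = $16,801.70

FIFO COGS: 134 @ $18.10 + 218 @ $19.85 + 122 @ $20.95 + 83 @ $18.25 + 243 @ $23.25 = $16,473.10
LIFO COGS: 204 @ $18.20 + 80 @ $22.20 + 316 @ $23.25 + 83 @ $18.25 + 117 @ $20.95 = $16,801.70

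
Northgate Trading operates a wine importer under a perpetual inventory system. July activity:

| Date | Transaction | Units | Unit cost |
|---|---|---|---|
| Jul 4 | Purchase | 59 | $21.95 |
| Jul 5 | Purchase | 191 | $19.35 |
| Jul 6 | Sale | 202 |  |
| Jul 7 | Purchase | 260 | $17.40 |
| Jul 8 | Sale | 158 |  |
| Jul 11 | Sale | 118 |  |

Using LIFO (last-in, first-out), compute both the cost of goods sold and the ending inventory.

COGS = $8,812.50; ending inventory = $702.40

Jul 6, 202 sold [LIFO — newest first]: 191 @ $19.35 + 11 @ $21.95 = $3,937.30
Jul 8, 158 sold [LIFO — newest first]: 158 @ $17.40 = $2,749.20
Jul 11, 118 sold [LIFO — newest first]: 102 @ $17.40 + 16 @ $21.95 = $2,126.00
Total COGS = $3,937.30 + $2,749.20 + $2,126.00 = $8,812.50
Ending inventory: 32 @ $21.95 = $702.40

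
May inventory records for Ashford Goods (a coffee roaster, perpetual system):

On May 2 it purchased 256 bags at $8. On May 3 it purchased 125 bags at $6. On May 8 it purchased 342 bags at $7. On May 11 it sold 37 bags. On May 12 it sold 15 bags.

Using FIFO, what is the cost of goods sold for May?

May 11, 37 sold [FIFO — oldest first]: 37 @ $8 = $296
May 12, 15 sold [FIFO — oldest first]: 15 @ $8 = $120
Total COGS = $296 + $120 = $416
Ending inventory: 204 @ $8 + 125 @ $6 + 342 @ $7 = $4,776
Check: goods available $5,192 = COGS $416 + ending $4,776

COGS = $416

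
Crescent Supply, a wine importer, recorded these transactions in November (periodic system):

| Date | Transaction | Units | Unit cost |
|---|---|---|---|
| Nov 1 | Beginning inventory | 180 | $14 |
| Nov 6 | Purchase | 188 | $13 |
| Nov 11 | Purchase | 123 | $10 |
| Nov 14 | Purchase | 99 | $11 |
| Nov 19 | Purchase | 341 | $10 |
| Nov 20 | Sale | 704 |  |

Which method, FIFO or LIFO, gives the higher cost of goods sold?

FIFO

FIFO COGS: 180 @ $14 + 188 @ $13 + 123 @ $10 + 99 @ $11 + 114 @ $10 = $8,423
LIFO COGS: 341 @ $10 + 99 @ $11 + 123 @ $10 + 141 @ $13 = $7,562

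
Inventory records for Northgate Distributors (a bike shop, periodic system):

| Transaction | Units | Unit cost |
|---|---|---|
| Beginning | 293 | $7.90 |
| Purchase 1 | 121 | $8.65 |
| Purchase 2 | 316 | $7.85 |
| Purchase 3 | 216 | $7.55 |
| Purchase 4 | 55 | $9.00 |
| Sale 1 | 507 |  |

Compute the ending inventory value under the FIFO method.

Sale 1 (507) [FIFO — oldest first]: 293 @ $7.90 + 121 @ $8.65 + 93 @ $7.85 = $4,091.40
Ending inventory: 223 @ $7.85 + 216 @ $7.55 + 55 @ $9.00 = $3,876.35
Check: goods available $7,967.75 = COGS $4,091.40 + ending $3,876.35

Ending inventory = $3,876.35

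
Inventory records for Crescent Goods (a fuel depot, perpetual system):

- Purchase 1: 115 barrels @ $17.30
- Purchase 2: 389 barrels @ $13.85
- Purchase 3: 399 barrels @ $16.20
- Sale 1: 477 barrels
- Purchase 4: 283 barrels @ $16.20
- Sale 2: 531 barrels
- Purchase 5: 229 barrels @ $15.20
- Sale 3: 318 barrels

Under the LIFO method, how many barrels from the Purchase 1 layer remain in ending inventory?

Sale 1 (477) [LIFO — newest first]: 399 @ $16.20 + 78 @ $13.85 = $7,544.10
Sale 2 (531) [LIFO — newest first]: 283 @ $16.20 + 248 @ $13.85 = $8,019.40
Sale 3 (318) [LIFO — newest first]: 229 @ $15.20 + 63 @ $13.85 + 26 @ $17.30 = $4,803.15
Total COGS = $7,544.10 + $8,019.40 + $4,803.15 = $20,366.65
Ending inventory: 89 @ $17.30 = $1,539.70

89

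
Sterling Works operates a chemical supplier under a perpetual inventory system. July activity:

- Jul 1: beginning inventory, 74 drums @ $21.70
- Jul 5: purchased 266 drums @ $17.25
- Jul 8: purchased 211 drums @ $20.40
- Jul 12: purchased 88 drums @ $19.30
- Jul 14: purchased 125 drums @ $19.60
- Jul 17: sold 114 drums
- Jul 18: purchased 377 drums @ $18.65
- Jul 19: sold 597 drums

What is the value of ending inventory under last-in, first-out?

Ending inventory = $8,030.30

Jul 17, 114 sold [LIFO — newest first]: 114 @ $19.60 = $2,234.40
Jul 19, 597 sold [LIFO — newest first]: 377 @ $18.65 + 11 @ $19.60 + 88 @ $19.30 + 121 @ $20.40 = $11,413.45
Total COGS = $2,234.40 + $11,413.45 = $13,647.85
Ending inventory: 74 @ $21.70 + 266 @ $17.25 + 90 @ $20.40 = $8,030.30
Check: goods available $21,678.15 = COGS $13,647.85 + ending $8,030.30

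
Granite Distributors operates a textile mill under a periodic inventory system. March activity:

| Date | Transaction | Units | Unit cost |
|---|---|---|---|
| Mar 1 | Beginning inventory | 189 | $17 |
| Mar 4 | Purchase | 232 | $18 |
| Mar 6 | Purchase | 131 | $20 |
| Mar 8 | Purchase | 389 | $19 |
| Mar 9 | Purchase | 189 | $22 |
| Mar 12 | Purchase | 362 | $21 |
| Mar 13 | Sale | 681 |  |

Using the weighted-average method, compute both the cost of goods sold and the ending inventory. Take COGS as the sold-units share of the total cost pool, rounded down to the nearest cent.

Mar 13, sell 681: 681/1492 × $29,160.00 → $13,309.62
Ending inventory (cost pool remaining) = $15,850.38
Check: goods available $29,160.00 = COGS $13,309.62 + ending $15,850.38

COGS = $13,309.62; ending inventory = $15,850.38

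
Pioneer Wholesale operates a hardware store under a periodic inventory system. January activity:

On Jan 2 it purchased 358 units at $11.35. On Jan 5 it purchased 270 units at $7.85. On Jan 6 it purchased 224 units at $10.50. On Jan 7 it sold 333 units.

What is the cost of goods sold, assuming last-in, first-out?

COGS = $3,207.65

Jan 7, 333 sold [LIFO — newest first]: 224 @ $10.50 + 109 @ $7.85 = $3,207.65
Ending inventory: 358 @ $11.35 + 161 @ $7.85 = $5,327.15
Check: goods available $8,534.80 = COGS $3,207.65 + ending $5,327.15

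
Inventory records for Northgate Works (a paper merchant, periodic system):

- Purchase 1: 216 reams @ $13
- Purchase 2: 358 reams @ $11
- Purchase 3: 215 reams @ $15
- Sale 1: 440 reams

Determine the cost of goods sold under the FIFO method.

Sale 1 (440) [FIFO — oldest first]: 216 @ $13 + 224 @ $11 = $5,272
Ending inventory: 134 @ $11 + 215 @ $15 = $4,699

COGS = $5,272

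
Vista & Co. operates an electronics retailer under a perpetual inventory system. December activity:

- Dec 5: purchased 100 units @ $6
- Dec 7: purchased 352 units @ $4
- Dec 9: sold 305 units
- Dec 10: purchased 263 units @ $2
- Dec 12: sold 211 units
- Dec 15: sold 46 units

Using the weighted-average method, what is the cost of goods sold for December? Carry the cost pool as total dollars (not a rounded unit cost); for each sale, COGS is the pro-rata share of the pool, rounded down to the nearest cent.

COGS = $2,094.00

After Dec 5: 100 on hand, pool $600.00 (≈ $6.0000 each)
After Dec 7: 452 on hand, pool $2,008.00 (≈ $4.4425 each)
Dec 9, sell 305: 305/452 × $2,008.00 → $1,354.95
After Dec 10: 410 on hand, pool $1,179.05 (≈ $2.8757 each)
Dec 12, sell 211: 211/410 × $1,179.05 → $606.77
Dec 15, sell 46: 46/199 × $572.28 → $132.28
Total COGS = $1,354.95 + $606.77 + $132.28 = $2,094.00
Ending inventory (cost pool remaining) = $440.00
Check: goods available $2,534.00 = COGS $2,094.00 + ending $440.00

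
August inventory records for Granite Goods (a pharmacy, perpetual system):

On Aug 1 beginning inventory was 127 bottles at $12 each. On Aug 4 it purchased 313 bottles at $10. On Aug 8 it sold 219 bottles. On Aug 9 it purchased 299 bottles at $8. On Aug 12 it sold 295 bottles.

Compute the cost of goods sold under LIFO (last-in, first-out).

Aug 8, 219 sold [LIFO — newest first]: 219 @ $10 = $2,190
Aug 12, 295 sold [LIFO — newest first]: 295 @ $8 = $2,360
Total COGS = $2,190 + $2,360 = $4,550
Ending inventory: 127 @ $12 + 94 @ $10 + 4 @ $8 = $2,496

COGS = $4,550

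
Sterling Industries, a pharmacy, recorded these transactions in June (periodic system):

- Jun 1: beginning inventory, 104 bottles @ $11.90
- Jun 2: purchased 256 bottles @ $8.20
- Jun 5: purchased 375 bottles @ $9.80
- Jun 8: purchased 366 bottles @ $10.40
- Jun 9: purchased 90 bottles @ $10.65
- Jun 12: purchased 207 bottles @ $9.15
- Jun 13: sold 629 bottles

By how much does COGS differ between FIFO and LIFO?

$332.35

FIFO COGS: 104 @ $11.90 + 256 @ $8.20 + 269 @ $9.80 = $5,973.00
LIFO COGS: 207 @ $9.15 + 90 @ $10.65 + 332 @ $10.40 = $6,305.35
Difference = |$5,973.00 − $6,305.35| = $332.35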